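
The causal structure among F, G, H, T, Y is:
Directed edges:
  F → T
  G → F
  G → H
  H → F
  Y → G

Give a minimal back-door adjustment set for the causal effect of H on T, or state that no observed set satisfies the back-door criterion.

desc(H)\{H}={F,T}; candidates ⊆ {G,Y}.
size 0: {}; under {} H still reaches {F,G,T,Y} ∋ T.
{G}: H⊥T given {G} in G with H→· removed — back-door holds.

H→T: minimal back-door set {G}.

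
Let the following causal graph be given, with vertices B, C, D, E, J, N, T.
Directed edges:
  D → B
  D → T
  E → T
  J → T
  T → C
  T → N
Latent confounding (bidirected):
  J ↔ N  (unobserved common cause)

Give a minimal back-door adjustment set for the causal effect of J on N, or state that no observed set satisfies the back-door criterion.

J→N: no observed back-door set.

desc(J)\{J}={C,N,T}; candidates ⊆ {B,D,E}.
J↔N: latent back-door arc(s) into J.
size 0: {}; under {} J still reaches {N} ∋ N.
size 1: {B}, {D}, {E}; under {B} J still reaches {N} ∋ N.
size 2: {B,D}, {B,E}, {D,E}; under {B,D} J still reaches {N} ∋ N.
J↔N cannot be blocked by any observed set — no back-door set.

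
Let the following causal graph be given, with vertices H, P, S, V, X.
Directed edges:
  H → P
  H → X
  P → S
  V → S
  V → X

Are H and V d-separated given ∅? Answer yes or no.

Yes — H ⊥ V | ∅.

Bayes-Ball from H | ∅ reaches {P,S,X}.
V ∉ reach(H|∅) ⇒ H ⊥ V | ∅.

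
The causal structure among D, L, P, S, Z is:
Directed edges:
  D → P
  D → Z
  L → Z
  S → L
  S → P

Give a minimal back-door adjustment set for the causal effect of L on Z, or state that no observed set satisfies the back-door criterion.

L→Z: minimal back-door set ∅.

desc(L)\{L}={Z}; candidates ⊆ {D,P,S}.
∅: L⊥Z given ∅ in G with L→· removed — back-door holds.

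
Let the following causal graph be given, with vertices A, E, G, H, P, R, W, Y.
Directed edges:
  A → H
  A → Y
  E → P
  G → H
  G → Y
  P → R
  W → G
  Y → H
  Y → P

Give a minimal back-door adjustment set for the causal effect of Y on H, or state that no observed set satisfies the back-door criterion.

Y→H: minimal back-door set {A, G}.

desc(Y)\{Y}={H,P,R}; candidates ⊆ {A,E,G,W}.
size 0: {}; under {} Y still reaches {A,G,H,W} ∋ H.
size 1: {A}, {E}, {G} …(+1); under {A} Y still reaches {G,H,W} ∋ H.
{A,G}: Y⊥H given {A,G} in G with Y→· removed — back-door holds.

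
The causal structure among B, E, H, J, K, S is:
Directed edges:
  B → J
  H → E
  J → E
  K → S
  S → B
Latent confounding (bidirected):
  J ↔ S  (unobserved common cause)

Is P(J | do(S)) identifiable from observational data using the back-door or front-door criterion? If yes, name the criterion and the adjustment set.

P(J|do(S)): frontdoor, adjust for {B}.

desc(S)\{S}={B,E,J}; candidates ⊆ {H,K}.
S↔J: latent back-door arc(s) into S.
size 0: {}; under {} S still reaches {E,J,K} ∋ J.
size 1: {H}, {K}; under {H} S still reaches {E,J,K} ∋ J.
size 2: {H,K}; under {H,K} S still reaches {E,J} ∋ J.
S↔J cannot be blocked by any observed set — no back-door set.
{B}: (i) intercepts every directed S→J path; (ii) no back-door S→{B}; (iii) {S} blocks every back-door {B}→J. Front-door holds.
P(J|do(S)) = Σ_{B} P(B|S) Σ_{S'} P(J|B,S')P(S').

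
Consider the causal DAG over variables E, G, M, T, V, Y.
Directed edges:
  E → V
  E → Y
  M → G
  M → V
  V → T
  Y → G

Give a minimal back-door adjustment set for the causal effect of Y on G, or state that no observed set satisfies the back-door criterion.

Y→G: minimal back-door set ∅.

desc(Y)\{Y}={G}; candidates ⊆ {E,M,T,V}.
∅: Y⊥G given ∅ in G with Y→· removed — back-door holds.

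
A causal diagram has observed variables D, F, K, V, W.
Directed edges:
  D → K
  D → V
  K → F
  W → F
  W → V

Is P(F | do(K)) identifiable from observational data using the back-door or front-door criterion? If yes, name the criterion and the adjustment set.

desc(K)\{K}={F}; candidates ⊆ {D,V,W}.
∅: K⊥F given ∅ in G with K→· removed — back-door holds.
P(F|do(K)) = P(F|K) — no adjustment needed.

P(F|do(K)): backdoor, adjust for ∅.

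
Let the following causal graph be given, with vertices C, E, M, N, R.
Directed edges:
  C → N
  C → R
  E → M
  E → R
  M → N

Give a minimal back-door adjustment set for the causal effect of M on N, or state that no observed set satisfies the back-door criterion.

desc(M)\{M}={N}; candidates ⊆ {C,E,R}.
∅: M⊥N given ∅ in G with M→· removed — back-door holds.

M→N: minimal back-door set ∅.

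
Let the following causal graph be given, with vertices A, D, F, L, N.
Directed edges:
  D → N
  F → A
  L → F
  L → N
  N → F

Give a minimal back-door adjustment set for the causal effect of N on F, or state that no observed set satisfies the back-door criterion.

desc(N)\{N}={A,F}; candidates ⊆ {D,L}.
size 0: {}; under {} N still reaches {A,D,F,L} ∋ F.
{L}: N⊥F given {L} in G with N→· removed — back-door holds.

N→F: minimal back-door set {L}.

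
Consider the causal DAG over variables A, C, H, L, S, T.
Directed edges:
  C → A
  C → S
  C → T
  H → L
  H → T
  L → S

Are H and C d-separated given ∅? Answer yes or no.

Yes — H ⊥ C | ∅.

Bayes-Ball from H | ∅ reaches {L,S,T}.
C ∉ reach(H|∅) ⇒ H ⊥ C | ∅.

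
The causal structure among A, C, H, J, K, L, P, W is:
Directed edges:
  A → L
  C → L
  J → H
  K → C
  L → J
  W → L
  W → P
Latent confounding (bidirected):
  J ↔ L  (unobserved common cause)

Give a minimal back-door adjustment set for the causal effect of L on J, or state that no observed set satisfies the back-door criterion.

desc(L)\{L}={H,J}; candidates ⊆ {A,C,K,P,W}.
L↔J: latent back-door arc(s) into L.
size 0: {}; under {} L still reaches {A,C,H,J,K,P,W} ∋ J.
size 1: {A}, {C}, {K} …(+2); under {A} L still reaches {C,H,J,K,P,W} ∋ J.
size 2: {A,C}, {A,K}, {A,P} …(+7); under {A,C} L still reaches {H,J,P,W} ∋ J.
L↔J cannot be blocked by any observed set — no back-door set.

L→J: no observed back-door set.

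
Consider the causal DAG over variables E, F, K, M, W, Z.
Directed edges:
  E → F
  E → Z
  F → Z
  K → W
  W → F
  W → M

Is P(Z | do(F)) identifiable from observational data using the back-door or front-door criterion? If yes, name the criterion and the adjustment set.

P(Z|do(F)): backdoor, adjust for {E}.

desc(F)\{F}={Z}; candidates ⊆ {E,K,M,W}.
size 0: {}; under {} F still reaches {E,K,M,W,Z} ∋ Z.
{E}: F⊥Z given {E} in G with F→· removed — back-door holds.
P(Z|do(F)) = Σ_{E} P(Z|F,E)·P(E).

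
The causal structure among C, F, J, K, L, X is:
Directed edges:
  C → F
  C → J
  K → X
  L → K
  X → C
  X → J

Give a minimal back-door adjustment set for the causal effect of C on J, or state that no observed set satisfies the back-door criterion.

desc(C)\{C}={F,J}; candidates ⊆ {K,L,X}.
size 0: {}; under {} C still reaches {J,K,L,X} ∋ J.
{X}: C⊥J given {X} in G with C→· removed — back-door holds.

C→J: minimal back-door set {X}.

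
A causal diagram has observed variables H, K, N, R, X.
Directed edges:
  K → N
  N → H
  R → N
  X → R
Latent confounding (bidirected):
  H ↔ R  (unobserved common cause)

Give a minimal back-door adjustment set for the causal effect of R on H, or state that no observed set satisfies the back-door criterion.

desc(R)\{R}={H,N}; candidates ⊆ {K,X}.
R↔H: latent back-door arc(s) into R.
size 0: {}; under {} R still reaches {H,X} ∋ H.
size 1: {K}, {X}; under {K} R still reaches {H,X} ∋ H.
size 2: {K,X}; under {K,X} R still reaches {H} ∋ H.
R↔H cannot be blocked by any observed set — no back-door set.

R→H: no observed back-door set.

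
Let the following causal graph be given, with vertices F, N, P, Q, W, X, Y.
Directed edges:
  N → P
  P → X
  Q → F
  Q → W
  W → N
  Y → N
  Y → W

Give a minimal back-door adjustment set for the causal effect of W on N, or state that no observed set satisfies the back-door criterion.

desc(W)\{W}={N,P,X}; candidates ⊆ {F,Q,Y}.
size 0: {}; under {} W still reaches {F,N,P,Q,X,Y} ∋ N.
{Y}: W⊥N given {Y} in G with W→· removed — back-door holds.

W→N: minimal back-door set {Y}.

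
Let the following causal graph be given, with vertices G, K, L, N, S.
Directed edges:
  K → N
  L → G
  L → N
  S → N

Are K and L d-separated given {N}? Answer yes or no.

Bayes-Ball from K | {N} reaches {G,L,S}.
L ∈ reach(K|{N}) ⇒ K ⊥̸ L | {N}.

No — K and L are d-connected given {N}.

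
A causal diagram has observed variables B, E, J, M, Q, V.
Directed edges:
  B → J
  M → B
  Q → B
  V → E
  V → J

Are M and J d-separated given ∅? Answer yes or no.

No — M and J are d-connected given ∅.

Bayes-Ball from M | ∅ reaches {B,J}.
J ∈ reach(M|∅) ⇒ M ⊥̸ J | ∅.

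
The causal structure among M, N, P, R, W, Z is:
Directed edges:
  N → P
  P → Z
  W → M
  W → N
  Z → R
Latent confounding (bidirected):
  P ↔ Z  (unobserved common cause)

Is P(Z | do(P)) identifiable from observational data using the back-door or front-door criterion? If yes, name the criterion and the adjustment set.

P(Z|do(P)): not identifiable (no BD/FD set).

desc(P)\{P}={R,Z}; candidates ⊆ {M,N,W}.
P↔Z: latent back-door arc(s) into P.
size 0: {}; under {} P still reaches {M,N,R,W,Z} ∋ Z.
size 1: {M}, {N}, {W}; under {M} P still reaches {N,R,W,Z} ∋ Z.
size 2: {M,N}, {M,W}, {N,W}; under {M,N} P still reaches {R,Z} ∋ Z.
P↔Z cannot be blocked by any observed set — no back-door set.
No mediator lies on a directed P→…→Z path.
Neither criterion identifies P(Z|do(P)) in this graph.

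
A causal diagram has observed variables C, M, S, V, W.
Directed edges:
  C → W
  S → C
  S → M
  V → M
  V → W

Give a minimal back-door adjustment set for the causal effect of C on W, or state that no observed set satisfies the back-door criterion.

desc(C)\{C}={W}; candidates ⊆ {M,S,V}.
∅: C⊥W given ∅ in G with C→· removed — back-door holds.

C→W: minimal back-door set ∅.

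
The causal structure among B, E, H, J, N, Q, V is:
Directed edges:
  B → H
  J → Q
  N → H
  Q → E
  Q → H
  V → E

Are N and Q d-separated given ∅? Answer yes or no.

Yes — N ⊥ Q | ∅.

Bayes-Ball from N | ∅ reaches {H}.
Q ∉ reach(N|∅) ⇒ N ⊥ Q | ∅.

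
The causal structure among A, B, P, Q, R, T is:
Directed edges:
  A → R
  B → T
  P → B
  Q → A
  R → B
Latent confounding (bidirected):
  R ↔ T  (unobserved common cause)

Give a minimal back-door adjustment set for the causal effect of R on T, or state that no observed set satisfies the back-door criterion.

R→T: no observed back-door set.

desc(R)\{R}={B,T}; candidates ⊆ {A,P,Q}.
R↔T: latent back-door arc(s) into R.
size 0: {}; under {} R still reaches {A,Q,T} ∋ T.
size 1: {A}, {P}, {Q}; under {A} R still reaches {T} ∋ T.
size 2: {A,P}, {A,Q}, {P,Q}; under {A,P} R still reaches {T} ∋ T.
R↔T cannot be blocked by any observed set — no back-door set.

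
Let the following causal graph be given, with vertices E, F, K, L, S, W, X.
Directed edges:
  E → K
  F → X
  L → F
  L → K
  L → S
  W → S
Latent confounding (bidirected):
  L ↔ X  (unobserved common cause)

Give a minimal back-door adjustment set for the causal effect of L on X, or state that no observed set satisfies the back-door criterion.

L→X: no observed back-door set.

desc(L)\{L}={F,K,S,X}; candidates ⊆ {E,W}.
L↔X: latent back-door arc(s) into L.
size 0: {}; under {} L still reaches {X} ∋ X.
size 1: {E}, {W}; under {E} L still reaches {X} ∋ X.
size 2: {E,W}; under {E,W} L still reaches {X} ∋ X.
L↔X cannot be blocked by any observed set — no back-door set.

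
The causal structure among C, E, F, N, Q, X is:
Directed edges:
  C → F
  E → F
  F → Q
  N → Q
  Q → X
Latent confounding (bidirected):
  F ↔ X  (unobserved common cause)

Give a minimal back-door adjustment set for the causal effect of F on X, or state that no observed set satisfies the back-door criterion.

F→X: no observed back-door set.

desc(F)\{F}={Q,X}; candidates ⊆ {C,E,N}.
F↔X: latent back-door arc(s) into F.
size 0: {}; under {} F still reaches {C,E,X} ∋ X.
size 1: {C}, {E}, {N}; under {C} F still reaches {E,X} ∋ X.
size 2: {C,E}, {C,N}, {E,N}; under {C,E} F still reaches {X} ∋ X.
F↔X cannot be blocked by any observed set — no back-door set.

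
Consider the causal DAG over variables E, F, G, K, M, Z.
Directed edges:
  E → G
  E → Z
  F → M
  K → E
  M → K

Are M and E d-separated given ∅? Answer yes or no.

Bayes-Ball from M | ∅ reaches {E,F,G,K,Z}.
E ∈ reach(M|∅) ⇒ M ⊥̸ E | ∅.

No — M and E are d-connected given ∅.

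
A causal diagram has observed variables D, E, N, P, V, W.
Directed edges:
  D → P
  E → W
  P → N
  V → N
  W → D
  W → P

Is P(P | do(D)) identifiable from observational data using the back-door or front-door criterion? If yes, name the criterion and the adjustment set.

desc(D)\{D}={N,P}; candidates ⊆ {E,V,W}.
size 0: {}; under {} D still reaches {E,N,P,W} ∋ P.
{W}: D⊥P given {W} in G with D→· removed — back-door holds.
P(P|do(D)) = Σ_{W} P(P|D,W)·P(W).

P(P|do(D)): backdoor, adjust for {W}.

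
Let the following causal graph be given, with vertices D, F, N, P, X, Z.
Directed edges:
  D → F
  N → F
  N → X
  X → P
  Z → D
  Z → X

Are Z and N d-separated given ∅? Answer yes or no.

Yes — Z ⊥ N | ∅.

Bayes-Ball from Z | ∅ reaches {D,F,P,X}.
N ∉ reach(Z|∅) ⇒ Z ⊥ N | ∅.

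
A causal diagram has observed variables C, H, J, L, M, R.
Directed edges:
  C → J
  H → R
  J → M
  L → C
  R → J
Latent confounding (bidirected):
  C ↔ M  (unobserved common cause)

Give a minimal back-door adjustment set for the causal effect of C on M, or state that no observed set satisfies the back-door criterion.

desc(C)\{C}={J,M}; candidates ⊆ {H,L,R}.
C↔M: latent back-door arc(s) into C.
size 0: {}; under {} C still reaches {L,M} ∋ M.
size 1: {H}, {L}, {R}; under {H} C still reaches {L,M} ∋ M.
size 2: {H,L}, {H,R}, {L,R}; under {H,L} C still reaches {M} ∋ M.
C↔M cannot be blocked by any observed set — no back-door set.

C→M: no observed back-door set.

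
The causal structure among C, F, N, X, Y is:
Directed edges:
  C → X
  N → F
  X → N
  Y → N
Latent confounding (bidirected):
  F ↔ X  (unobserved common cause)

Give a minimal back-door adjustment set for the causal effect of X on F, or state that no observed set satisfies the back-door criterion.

desc(X)\{X}={F,N}; candidates ⊆ {C,Y}.
X↔F: latent back-door arc(s) into X.
size 0: {}; under {} X still reaches {C,F} ∋ F.
size 1: {C}, {Y}; under {C} X still reaches {F} ∋ F.
size 2: {C,Y}; under {C,Y} X still reaches {F} ∋ F.
X↔F cannot be blocked by any observed set — no back-door set.

X→F: no observed back-door set.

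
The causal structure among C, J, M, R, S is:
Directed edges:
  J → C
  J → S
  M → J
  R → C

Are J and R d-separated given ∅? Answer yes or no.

Bayes-Ball from J | ∅ reaches {C,M,S}.
R ∉ reach(J|∅) ⇒ J ⊥ R | ∅.

Yes — J ⊥ R | ∅.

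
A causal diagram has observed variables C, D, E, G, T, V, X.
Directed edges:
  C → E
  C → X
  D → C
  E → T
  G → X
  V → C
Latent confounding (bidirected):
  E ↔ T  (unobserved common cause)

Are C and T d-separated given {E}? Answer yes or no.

Bayes-Ball from C | {E} reaches {D,T,V,X}.
T ∈ reach(C|{E}) ⇒ C ⊥̸ T | {E}.

No — C and T are d-connected given {E}.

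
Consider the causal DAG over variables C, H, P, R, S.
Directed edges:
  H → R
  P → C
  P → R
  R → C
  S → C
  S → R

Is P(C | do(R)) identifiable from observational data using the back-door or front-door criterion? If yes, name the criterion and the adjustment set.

P(C|do(R)): backdoor, adjust for {P, S}.

desc(R)\{R}={C}; candidates ⊆ {H,P,S}.
size 0: {}; under {} R still reaches {C,H,P,S} ∋ C.
size 1: {H}, {P}, {S}; under {H} R still reaches {C,P,S} ∋ C.
{P,S}: R⊥C given {P,S} in G with R→· removed — back-door holds.
P(C|do(R)) = Σ_{P,S} P(C|R,P,S)·P(P,S).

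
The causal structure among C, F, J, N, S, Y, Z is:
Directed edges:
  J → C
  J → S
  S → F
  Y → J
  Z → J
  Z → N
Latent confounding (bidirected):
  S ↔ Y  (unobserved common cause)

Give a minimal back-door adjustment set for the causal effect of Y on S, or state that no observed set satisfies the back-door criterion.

desc(Y)\{Y}={C,F,J,S}; candidates ⊆ {N,Z}.
Y↔S: latent back-door arc(s) into Y.
size 0: {}; under {} Y still reaches {F,S} ∋ S.
size 1: {N}, {Z}; under {N} Y still reaches {F,S} ∋ S.
size 2: {N,Z}; under {N,Z} Y still reaches {F,S} ∋ S.
Y↔S cannot be blocked by any observed set — no back-door set.

Y→S: no observed back-door set.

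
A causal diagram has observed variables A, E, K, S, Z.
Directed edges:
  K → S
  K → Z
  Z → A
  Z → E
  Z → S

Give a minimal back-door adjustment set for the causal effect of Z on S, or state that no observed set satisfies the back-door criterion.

desc(Z)\{Z}={A,E,S}; candidates ⊆ {K}.
size 0: {}; under {} Z still reaches {K,S} ∋ S.
{K}: Z⊥S given {K} in G with Z→· removed — back-door holds.

Z→S: minimal back-door set {K}.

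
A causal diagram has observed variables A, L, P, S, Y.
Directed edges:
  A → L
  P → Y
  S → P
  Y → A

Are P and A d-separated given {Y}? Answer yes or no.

Yes — P ⊥ A | {Y}.

Bayes-Ball from P | {Y} reaches {S}.
A ∉ reach(P|{Y}) ⇒ P ⊥ A | {Y}.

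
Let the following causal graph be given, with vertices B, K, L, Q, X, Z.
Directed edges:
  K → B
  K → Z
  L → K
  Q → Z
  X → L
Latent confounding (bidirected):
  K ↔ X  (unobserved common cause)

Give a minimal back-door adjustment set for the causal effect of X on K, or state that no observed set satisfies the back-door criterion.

X→K: no observed back-door set.

desc(X)\{X}={B,K,L,Z}; candidates ⊆ {Q}.
X↔K: latent back-door arc(s) into X.
size 0: {}; under {} X still reaches {B,K,Z} ∋ K.
size 1: {Q}; under {Q} X still reaches {B,K,Z} ∋ K.
X↔K cannot be blocked by any observed set — no back-door set.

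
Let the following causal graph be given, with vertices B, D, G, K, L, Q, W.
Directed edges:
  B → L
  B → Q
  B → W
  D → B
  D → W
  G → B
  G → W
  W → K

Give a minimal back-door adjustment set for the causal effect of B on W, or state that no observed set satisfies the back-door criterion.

desc(B)\{B}={K,L,Q,W}; candidates ⊆ {D,G}.
size 0: {}; under {} B still reaches {D,G,K,W} ∋ W.
size 1: {D}, {G}; under {D} B still reaches {G,K,W} ∋ W.
{D,G}: B⊥W given {D,G} in G with B→· removed — back-door holds.

B→W: minimal back-door set {D, G}.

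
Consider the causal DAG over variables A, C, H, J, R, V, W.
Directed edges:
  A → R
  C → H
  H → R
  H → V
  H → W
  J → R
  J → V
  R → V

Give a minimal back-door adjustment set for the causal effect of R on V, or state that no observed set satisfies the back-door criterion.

desc(R)\{R}={V}; candidates ⊆ {A,C,H,J,W}.
size 0: {}; under {} R still reaches {A,C,H,J,V,W} ∋ V.
size 1: {A}, {C}, {H} …(+2); under {A} R still reaches {C,H,J,V,W} ∋ V.
{H,J}: R⊥V given {H,J} in G with R→· removed — back-door holds.

R→V: minimal back-door set {H, J}.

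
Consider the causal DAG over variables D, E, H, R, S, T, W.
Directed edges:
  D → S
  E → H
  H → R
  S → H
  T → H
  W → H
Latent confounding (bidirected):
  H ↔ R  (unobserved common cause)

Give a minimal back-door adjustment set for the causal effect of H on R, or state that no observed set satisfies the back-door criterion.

desc(H)\{H}={R}; candidates ⊆ {D,E,S,T,W}.
H↔R: latent back-door arc(s) into H.
size 0: {}; under {} H still reaches {D,E,R,S,T,W} ∋ R.
size 1: {D}, {E}, {S} …(+2); under {D} H still reaches {E,R,S,T,W} ∋ R.
size 2: {D,E}, {D,S}, {D,T} …(+7); under {D,E} H still reaches {R,S,T,W} ∋ R.
H↔R cannot be blocked by any observed set — no back-door set.

H→R: no observed back-door set.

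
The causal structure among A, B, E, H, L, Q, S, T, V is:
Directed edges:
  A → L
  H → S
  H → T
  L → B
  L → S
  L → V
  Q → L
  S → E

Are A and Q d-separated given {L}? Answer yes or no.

No — A and Q are d-connected given {L}.

Bayes-Ball from A | {L} reaches {Q}.
Q ∈ reach(A|{L}) ⇒ A ⊥̸ Q | {L}.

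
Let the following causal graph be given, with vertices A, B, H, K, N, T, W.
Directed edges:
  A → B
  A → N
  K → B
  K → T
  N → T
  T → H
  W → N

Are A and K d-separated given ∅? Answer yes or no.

Bayes-Ball from A | ∅ reaches {B,H,N,T}.
K ∉ reach(A|∅) ⇒ A ⊥ K | ∅.

Yes — A ⊥ K | ∅.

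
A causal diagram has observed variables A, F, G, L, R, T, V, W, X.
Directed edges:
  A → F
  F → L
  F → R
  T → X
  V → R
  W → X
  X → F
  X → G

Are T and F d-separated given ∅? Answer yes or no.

Bayes-Ball from T | ∅ reaches {F,G,L,R,X}.
F ∈ reach(T|∅) ⇒ T ⊥̸ F | ∅.

No — T and F are d-connected given ∅.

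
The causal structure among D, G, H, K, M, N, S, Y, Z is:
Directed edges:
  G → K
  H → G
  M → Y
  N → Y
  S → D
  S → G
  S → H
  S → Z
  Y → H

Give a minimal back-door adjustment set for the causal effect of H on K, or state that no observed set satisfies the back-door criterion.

desc(H)\{H}={G,K}; candidates ⊆ {D,M,N,S,Y,Z}.
size 0: {}; under {} H still reaches {D,G,K,M,N,S,Y,Z} ∋ K.
{S}: H⊥K given {S} in G with H→· removed — back-door holds.

H→K: minimal back-door set {S}.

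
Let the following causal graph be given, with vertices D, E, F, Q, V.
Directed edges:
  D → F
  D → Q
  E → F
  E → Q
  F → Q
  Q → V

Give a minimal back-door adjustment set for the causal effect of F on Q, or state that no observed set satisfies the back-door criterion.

F→Q: minimal back-door set {D, E}.

desc(F)\{F}={Q,V}; candidates ⊆ {D,E}.
size 0: {}; under {} F still reaches {D,E,Q,V} ∋ Q.
size 1: {D}, {E}; under {D} F still reaches {E,Q,V} ∋ Q.
{D,E}: F⊥Q given {D,E} in G with F→· removed — back-door holds.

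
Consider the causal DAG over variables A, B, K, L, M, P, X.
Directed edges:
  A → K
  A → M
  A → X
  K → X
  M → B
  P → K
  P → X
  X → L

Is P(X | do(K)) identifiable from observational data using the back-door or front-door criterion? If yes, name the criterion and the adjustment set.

P(X|do(K)): backdoor, adjust for {A, P}.

desc(K)\{K}={L,X}; candidates ⊆ {A,B,M,P}.
size 0: {}; under {} K still reaches {A,B,L,M,P,X} ∋ X.
size 1: {A}, {B}, {M} …(+1); under {A} K still reaches {L,P,X} ∋ X.
{A,P}: K⊥X given {A,P} in G with K→· removed — back-door holds.
P(X|do(K)) = Σ_{A,P} P(X|K,A,P)·P(A,P).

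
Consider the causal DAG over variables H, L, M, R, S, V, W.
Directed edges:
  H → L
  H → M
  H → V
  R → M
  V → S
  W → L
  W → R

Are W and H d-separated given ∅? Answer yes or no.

Bayes-Ball from W | ∅ reaches {L,M,R}.
H ∉ reach(W|∅) ⇒ W ⊥ H | ∅.

Yes — W ⊥ H | ∅.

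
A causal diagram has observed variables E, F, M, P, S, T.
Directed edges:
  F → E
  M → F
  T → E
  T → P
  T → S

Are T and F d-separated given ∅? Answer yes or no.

Bayes-Ball from T | ∅ reaches {E,P,S}.
F ∉ reach(T|∅) ⇒ T ⊥ F | ∅.

Yes — T ⊥ F | ∅.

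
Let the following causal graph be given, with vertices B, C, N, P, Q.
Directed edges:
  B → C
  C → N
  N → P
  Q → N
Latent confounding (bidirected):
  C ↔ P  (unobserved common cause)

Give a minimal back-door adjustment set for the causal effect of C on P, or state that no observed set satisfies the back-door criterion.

C→P: no observed back-door set.

desc(C)\{C}={N,P}; candidates ⊆ {B,Q}.
C↔P: latent back-door arc(s) into C.
size 0: {}; under {} C still reaches {B,P} ∋ P.
size 1: {B}, {Q}; under {B} C still reaches {P} ∋ P.
size 2: {B,Q}; under {B,Q} C still reaches {P} ∋ P.
C↔P cannot be blocked by any observed set — no back-door set.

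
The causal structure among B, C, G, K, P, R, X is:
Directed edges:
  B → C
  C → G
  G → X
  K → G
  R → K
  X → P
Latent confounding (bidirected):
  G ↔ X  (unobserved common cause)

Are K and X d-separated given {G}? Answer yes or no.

No — K and X are d-connected given {G}.

Bayes-Ball from K | {G} reaches {B,C,P,R,X}.
X ∈ reach(K|{G}) ⇒ K ⊥̸ X | {G}.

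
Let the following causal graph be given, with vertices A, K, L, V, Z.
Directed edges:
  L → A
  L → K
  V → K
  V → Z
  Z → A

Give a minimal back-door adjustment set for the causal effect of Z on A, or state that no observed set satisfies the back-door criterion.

desc(Z)\{Z}={A}; candidates ⊆ {K,L,V}.
∅: Z⊥A given ∅ in G with Z→· removed — back-door holds.

Z→A: minimal back-door set ∅.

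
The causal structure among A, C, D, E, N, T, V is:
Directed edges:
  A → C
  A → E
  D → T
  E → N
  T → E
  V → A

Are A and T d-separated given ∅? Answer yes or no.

Bayes-Ball from A | ∅ reaches {C,E,N,V}.
T ∉ reach(A|∅) ⇒ A ⊥ T | ∅.

Yes — A ⊥ T | ∅.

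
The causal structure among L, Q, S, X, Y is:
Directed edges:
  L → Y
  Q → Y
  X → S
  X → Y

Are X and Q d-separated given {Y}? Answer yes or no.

Bayes-Ball from X | {Y} reaches {L,Q,S}.
Q ∈ reach(X|{Y}) ⇒ X ⊥̸ Q | {Y}.

No — X and Q are d-connected given {Y}.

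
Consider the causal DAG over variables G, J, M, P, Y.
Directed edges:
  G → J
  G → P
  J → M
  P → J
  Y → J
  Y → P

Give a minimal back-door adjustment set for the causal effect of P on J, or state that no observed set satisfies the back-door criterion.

P→J: minimal back-door set {G, Y}.

desc(P)\{P}={J,M}; candidates ⊆ {G,Y}.
size 0: {}; under {} P still reaches {G,J,M,Y} ∋ J.
size 1: {G}, {Y}; under {G} P still reaches {J,M,Y} ∋ J.
{G,Y}: P⊥J given {G,Y} in G with P→· removed — back-door holds.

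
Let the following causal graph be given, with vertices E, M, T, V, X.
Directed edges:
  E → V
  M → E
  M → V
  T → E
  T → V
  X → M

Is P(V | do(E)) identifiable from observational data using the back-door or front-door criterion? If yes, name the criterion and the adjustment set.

desc(E)\{E}={V}; candidates ⊆ {M,T,X}.
size 0: {}; under {} E still reaches {M,T,V,X} ∋ V.
size 1: {M}, {T}, {X}; under {M} E still reaches {T,V} ∋ V.
{M,T}: E⊥V given {M,T} in G with E→· removed — back-door holds.
P(V|do(E)) = Σ_{M,T} P(V|E,M,T)·P(M,T).

P(V|do(E)): backdoor, adjust for {M, T}.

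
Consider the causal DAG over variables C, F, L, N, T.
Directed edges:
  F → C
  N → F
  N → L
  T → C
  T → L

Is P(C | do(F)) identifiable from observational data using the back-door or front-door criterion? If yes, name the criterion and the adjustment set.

P(C|do(F)): backdoor, adjust for ∅.

desc(F)\{F}={C}; candidates ⊆ {L,N,T}.
∅: F⊥C given ∅ in G with F→· removed — back-door holds.
P(C|do(F)) = P(C|F) — no adjustment needed.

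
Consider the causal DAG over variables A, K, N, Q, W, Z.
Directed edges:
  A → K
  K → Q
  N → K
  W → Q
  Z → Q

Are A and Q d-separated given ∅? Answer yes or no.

No — A and Q are d-connected given ∅.

Bayes-Ball from A | ∅ reaches {K,Q}.
Q ∈ reach(A|∅) ⇒ A ⊥̸ Q | ∅.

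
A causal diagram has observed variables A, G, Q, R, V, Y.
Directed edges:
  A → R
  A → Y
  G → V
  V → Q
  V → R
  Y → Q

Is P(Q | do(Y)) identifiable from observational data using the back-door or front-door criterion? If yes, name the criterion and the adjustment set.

desc(Y)\{Y}={Q}; candidates ⊆ {A,G,R,V}.
∅: Y⊥Q given ∅ in G with Y→· removed — back-door holds.
P(Q|do(Y)) = P(Q|Y) — no adjustment needed.

P(Q|do(Y)): backdoor, adjust for ∅.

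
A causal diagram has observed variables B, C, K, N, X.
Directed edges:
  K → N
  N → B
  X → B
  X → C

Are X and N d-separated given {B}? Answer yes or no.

Bayes-Ball from X | {B} reaches {C,K,N}.
N ∈ reach(X|{B}) ⇒ X ⊥̸ N | {B}.

No — X and N are d-connected given {B}.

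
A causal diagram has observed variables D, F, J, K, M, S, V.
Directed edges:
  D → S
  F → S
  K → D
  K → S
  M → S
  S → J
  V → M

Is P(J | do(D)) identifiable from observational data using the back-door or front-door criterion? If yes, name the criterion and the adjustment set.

desc(D)\{D}={J,S}; candidates ⊆ {F,K,M,V}.
size 0: {}; under {} D still reaches {J,K,S} ∋ J.
{K}: D⊥J given {K} in G with D→· removed — back-door holds.
P(J|do(D)) = Σ_{K} P(J|D,K)·P(K).

P(J|do(D)): backdoor, adjust for {K}.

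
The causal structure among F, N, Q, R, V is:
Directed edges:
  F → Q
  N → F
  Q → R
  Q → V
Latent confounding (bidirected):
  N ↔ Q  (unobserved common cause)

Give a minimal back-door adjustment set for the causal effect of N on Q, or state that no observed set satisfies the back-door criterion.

N→Q: no observed back-door set.

desc(N)\{N}={F,Q,R,V}; candidates ⊆ {—}.
N↔Q: latent back-door arc(s) into N.
size 0: {}; under {} N still reaches {Q,R,V} ∋ Q.
N↔Q cannot be blocked by any observed set — no back-door set.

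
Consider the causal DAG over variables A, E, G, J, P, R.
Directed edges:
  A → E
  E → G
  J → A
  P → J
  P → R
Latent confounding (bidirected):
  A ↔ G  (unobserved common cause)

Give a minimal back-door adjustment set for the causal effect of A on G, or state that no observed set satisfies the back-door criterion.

A→G: no observed back-door set.

desc(A)\{A}={E,G}; candidates ⊆ {J,P,R}.
A↔G: latent back-door arc(s) into A.
size 0: {}; under {} A still reaches {G,J,P,R} ∋ G.
size 1: {J}, {P}, {R}; under {J} A still reaches {G} ∋ G.
size 2: {J,P}, {J,R}, {P,R}; under {J,P} A still reaches {G} ∋ G.
A↔G cannot be blocked by any observed set — no back-door set.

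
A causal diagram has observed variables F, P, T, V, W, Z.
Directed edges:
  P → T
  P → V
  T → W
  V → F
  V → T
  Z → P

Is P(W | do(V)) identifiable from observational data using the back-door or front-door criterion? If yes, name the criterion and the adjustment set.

P(W|do(V)): backdoor, adjust for {P}.

desc(V)\{V}={F,T,W}; candidates ⊆ {P,Z}.
size 0: {}; under {} V still reaches {P,T,W,Z} ∋ W.
{P}: V⊥W given {P} in G with V→· removed — back-door holds.
P(W|do(V)) = Σ_{P} P(W|V,P)·P(P).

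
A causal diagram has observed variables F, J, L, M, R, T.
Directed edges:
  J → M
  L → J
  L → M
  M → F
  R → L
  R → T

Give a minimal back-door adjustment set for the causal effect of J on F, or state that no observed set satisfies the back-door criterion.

desc(J)\{J}={F,M}; candidates ⊆ {L,R,T}.
size 0: {}; under {} J still reaches {F,L,M,R,T} ∋ F.
{L}: J⊥F given {L} in G with J→· removed — back-door holds.

J→F: minimal back-door set {L}.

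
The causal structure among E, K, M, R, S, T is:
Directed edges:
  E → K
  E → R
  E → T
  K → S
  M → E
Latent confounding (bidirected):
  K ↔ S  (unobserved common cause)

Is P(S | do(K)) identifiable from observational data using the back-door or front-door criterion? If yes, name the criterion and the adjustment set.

P(S|do(K)): not identifiable (no BD/FD set).

desc(K)\{K}={S}; candidates ⊆ {E,M,R,T}.
K↔S: latent back-door arc(s) into K.
size 0: {}; under {} K still reaches {E,M,R,S,T} ∋ S.
size 1: {E}, {M}, {R} …(+1); under {E} K still reaches {S} ∋ S.
size 2: {E,M}, {E,R}, {E,T} …(+3); under {E,M} K still reaches {S} ∋ S.
K↔S cannot be blocked by any observed set — no back-door set.
No mediator lies on a directed K→…→S path.
Neither criterion identifies P(S|do(K)) in this graph.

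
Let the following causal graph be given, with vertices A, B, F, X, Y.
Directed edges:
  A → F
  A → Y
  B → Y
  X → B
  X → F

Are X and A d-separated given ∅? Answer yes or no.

Bayes-Ball from X | ∅ reaches {B,F,Y}.
A ∉ reach(X|∅) ⇒ X ⊥ A | ∅.

Yes — X ⊥ A | ∅.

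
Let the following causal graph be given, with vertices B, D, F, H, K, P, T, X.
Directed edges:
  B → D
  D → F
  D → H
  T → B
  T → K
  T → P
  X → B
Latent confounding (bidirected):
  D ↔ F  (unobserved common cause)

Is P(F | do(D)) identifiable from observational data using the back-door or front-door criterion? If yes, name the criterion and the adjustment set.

P(F|do(D)): not identifiable (no BD/FD set).

desc(D)\{D}={F,H}; candidates ⊆ {B,K,P,T,X}.
D↔F: latent back-door arc(s) into D.
size 0: {}; under {} D still reaches {B,F,K,P,T,X} ∋ F.
size 1: {B}, {K}, {P} …(+2); under {B} D still reaches {F} ∋ F.
size 2: {B,K}, {B,P}, {B,T} …(+7); under {B,K} D still reaches {F} ∋ F.
D↔F cannot be blocked by any observed set — no back-door set.
No mediator lies on a directed D→…→F path.
Neither criterion identifies P(F|do(D)) in this graph.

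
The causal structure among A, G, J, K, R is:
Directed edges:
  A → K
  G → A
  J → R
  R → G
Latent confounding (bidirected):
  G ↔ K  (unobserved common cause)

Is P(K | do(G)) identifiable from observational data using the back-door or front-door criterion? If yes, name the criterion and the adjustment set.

desc(G)\{G}={A,K}; candidates ⊆ {J,R}.
G↔K: latent back-door arc(s) into G.
size 0: {}; under {} G still reaches {J,K,R} ∋ K.
size 1: {J}, {R}; under {J} G still reaches {K,R} ∋ K.
size 2: {J,R}; under {J,R} G still reaches {K} ∋ K.
G↔K cannot be blocked by any observed set — no back-door set.
{A}: (i) intercepts every directed G→K path; (ii) no back-door G→{A}; (iii) {G} blocks every back-door {A}→K. Front-door holds.
P(K|do(G)) = Σ_{A} P(A|G) Σ_{G'} P(K|A,G')P(G').

P(K|do(G)): frontdoor, adjust for {A}.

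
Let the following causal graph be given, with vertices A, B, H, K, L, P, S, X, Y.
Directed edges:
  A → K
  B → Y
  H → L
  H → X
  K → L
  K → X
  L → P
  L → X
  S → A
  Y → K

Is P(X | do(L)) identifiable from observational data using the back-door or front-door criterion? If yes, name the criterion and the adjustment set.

P(X|do(L)): backdoor, adjust for {H, K}.

desc(L)\{L}={P,X}; candidates ⊆ {A,B,H,K,S,Y}.
size 0: {}; under {} L still reaches {A,B,H,K,S,X,Y} ∋ X.
size 1: {A}, {B}, {H} …(+3); under {A} L still reaches {B,H,K,X,Y} ∋ X.
{H,K}: L⊥X given {H,K} in G with L→· removed — back-door holds.
P(X|do(L)) = Σ_{H,K} P(X|L,H,K)·P(H,K).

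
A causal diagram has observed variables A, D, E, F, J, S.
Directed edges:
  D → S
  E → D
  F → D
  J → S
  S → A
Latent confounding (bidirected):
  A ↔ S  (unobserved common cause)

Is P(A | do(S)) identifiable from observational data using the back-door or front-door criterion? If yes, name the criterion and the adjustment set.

desc(S)\{S}={A}; candidates ⊆ {D,E,F,J}.
S↔A: latent back-door arc(s) into S.
size 0: {}; under {} S still reaches {A,D,E,F,J} ∋ A.
size 1: {D}, {E}, {F} …(+1); under {D} S still reaches {A,J} ∋ A.
size 2: {D,E}, {D,F}, {D,J} …(+3); under {D,E} S still reaches {A,J} ∋ A.
S↔A cannot be blocked by any observed set — no back-door set.
No mediator lies on a directed S→…→A path.
Neither criterion identifies P(A|do(S)) in this graph.

P(A|do(S)): not identifiable (no BD/FD set).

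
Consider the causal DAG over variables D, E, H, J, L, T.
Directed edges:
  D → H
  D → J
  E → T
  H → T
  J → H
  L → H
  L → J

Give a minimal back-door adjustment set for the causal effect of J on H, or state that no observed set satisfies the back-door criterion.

J→H: minimal back-door set {D, L}.

desc(J)\{J}={H,T}; candidates ⊆ {D,E,L}.
size 0: {}; under {} J still reaches {D,H,L,T} ∋ H.
size 1: {D}, {E}, {L}; under {D} J still reaches {H,L,T} ∋ H.
{D,L}: J⊥H given {D,L} in G with J→· removed — back-door holds.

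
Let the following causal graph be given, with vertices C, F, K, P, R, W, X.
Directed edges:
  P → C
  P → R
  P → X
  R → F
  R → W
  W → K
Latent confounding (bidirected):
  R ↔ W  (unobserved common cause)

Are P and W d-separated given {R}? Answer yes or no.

No — P and W are d-connected given {R}.

Bayes-Ball from P | {R} reaches {C,K,W,X}.
W ∈ reach(P|{R}) ⇒ P ⊥̸ W | {R}.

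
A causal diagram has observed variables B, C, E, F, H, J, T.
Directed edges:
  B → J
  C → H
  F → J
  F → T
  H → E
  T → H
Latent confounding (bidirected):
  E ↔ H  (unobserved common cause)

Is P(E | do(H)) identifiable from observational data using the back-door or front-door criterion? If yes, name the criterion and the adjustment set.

desc(H)\{H}={E}; candidates ⊆ {B,C,F,J,T}.
H↔E: latent back-door arc(s) into H.
size 0: {}; under {} H still reaches {C,E,F,J,T} ∋ E.
size 1: {B}, {C}, {F} …(+2); under {B} H still reaches {C,E,F,J,T} ∋ E.
size 2: {B,C}, {B,F}, {B,J} …(+7); under {B,C} H still reaches {E,F,J,T} ∋ E.
H↔E cannot be blocked by any observed set — no back-door set.
No mediator lies on a directed H→…→E path.
Neither criterion identifies P(E|do(H)) in this graph.

P(E|do(H)): not identifiable (no BD/FD set).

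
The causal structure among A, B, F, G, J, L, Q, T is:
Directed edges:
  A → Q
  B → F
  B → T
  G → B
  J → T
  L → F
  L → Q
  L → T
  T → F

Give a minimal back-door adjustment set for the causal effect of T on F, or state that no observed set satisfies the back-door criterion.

desc(T)\{T}={F}; candidates ⊆ {A,B,G,J,L,Q}.
size 0: {}; under {} T still reaches {B,F,G,J,L,Q} ∋ F.
size 1: {A}, {B}, {G} …(+3); under {A} T still reaches {B,F,G,J,L,Q} ∋ F.
{B,L}: T⊥F given {B,L} in G with T→· removed — back-door holds.

T→F: minimal back-door set {B, L}.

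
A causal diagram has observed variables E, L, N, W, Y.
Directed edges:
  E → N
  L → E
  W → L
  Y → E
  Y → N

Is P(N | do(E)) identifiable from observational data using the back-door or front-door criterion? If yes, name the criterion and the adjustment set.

P(N|do(E)): backdoor, adjust for {Y}.

desc(E)\{E}={N}; candidates ⊆ {L,W,Y}.
size 0: {}; under {} E still reaches {L,N,W,Y} ∋ N.
{Y}: E⊥N given {Y} in G with E→· removed — back-door holds.
P(N|do(E)) = Σ_{Y} P(N|E,Y)·P(Y).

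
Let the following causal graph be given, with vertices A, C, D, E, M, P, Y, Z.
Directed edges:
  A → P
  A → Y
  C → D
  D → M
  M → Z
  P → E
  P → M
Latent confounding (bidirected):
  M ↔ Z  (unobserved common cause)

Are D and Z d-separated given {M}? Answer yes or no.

Bayes-Ball from D | {M} reaches {A,C,E,P,Y,Z}.
Z ∈ reach(D|{M}) ⇒ D ⊥̸ Z | {M}.

No — D and Z are d-connected given {M}.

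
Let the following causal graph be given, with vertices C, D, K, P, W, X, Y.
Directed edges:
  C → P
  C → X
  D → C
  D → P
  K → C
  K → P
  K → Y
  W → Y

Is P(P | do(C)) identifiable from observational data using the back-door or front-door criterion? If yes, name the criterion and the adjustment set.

P(P|do(C)): backdoor, adjust for {D, K}.

desc(C)\{C}={P,X}; candidates ⊆ {D,K,W,Y}.
size 0: {}; under {} C still reaches {D,K,P,Y} ∋ P.
size 1: {D}, {K}, {W} …(+1); under {D} C still reaches {K,P,Y} ∋ P.
{D,K}: C⊥P given {D,K} in G with C→· removed — back-door holds.
P(P|do(C)) = Σ_{D,K} P(P|C,D,K)·P(D,K).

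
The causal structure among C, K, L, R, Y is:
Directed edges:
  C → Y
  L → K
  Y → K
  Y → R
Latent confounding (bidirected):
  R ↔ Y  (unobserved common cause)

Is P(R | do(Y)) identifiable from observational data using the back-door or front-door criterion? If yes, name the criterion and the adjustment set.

P(R|do(Y)): not identifiable (no BD/FD set).

desc(Y)\{Y}={K,R}; candidates ⊆ {C,L}.
Y↔R: latent back-door arc(s) into Y.
size 0: {}; under {} Y still reaches {C,R} ∋ R.
size 1: {C}, {L}; under {C} Y still reaches {R} ∋ R.
size 2: {C,L}; under {C,L} Y still reaches {R} ∋ R.
Y↔R cannot be blocked by any observed set — no back-door set.
No mediator lies on a directed Y→…→R path.
Neither criterion identifies P(R|do(Y)) in this graph.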